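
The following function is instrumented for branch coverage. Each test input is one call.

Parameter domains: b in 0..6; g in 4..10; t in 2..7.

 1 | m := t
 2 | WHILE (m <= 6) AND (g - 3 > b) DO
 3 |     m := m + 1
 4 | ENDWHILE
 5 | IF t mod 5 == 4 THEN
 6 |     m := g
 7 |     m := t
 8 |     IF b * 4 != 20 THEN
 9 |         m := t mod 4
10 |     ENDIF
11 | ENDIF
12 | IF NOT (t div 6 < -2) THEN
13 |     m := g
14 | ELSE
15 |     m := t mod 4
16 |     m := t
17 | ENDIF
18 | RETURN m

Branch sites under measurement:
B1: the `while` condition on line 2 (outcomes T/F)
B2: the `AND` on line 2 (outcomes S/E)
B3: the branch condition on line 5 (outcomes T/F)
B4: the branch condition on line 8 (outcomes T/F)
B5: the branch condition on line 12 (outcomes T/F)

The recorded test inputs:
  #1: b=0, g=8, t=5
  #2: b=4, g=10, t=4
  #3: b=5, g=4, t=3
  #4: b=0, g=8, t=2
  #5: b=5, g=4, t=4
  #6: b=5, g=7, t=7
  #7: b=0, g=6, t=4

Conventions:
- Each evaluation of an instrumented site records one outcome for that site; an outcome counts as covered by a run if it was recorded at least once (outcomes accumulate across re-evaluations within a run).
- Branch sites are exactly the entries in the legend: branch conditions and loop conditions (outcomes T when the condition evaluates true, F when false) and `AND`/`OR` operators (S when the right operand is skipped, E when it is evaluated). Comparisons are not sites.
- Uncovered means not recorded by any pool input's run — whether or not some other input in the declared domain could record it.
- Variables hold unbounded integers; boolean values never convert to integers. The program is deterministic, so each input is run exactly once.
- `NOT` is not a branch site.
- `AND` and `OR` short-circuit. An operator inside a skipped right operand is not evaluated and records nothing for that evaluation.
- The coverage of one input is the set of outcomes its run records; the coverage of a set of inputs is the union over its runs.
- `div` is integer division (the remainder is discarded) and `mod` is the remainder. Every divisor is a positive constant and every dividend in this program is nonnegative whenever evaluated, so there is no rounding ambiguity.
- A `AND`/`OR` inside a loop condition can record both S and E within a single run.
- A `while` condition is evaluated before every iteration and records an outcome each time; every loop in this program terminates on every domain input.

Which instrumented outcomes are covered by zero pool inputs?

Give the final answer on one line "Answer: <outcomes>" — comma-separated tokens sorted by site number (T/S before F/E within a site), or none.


test 1 (b=0, g=8, t=5) fires B2->E, B1->T, B2->E, B1->T, B2->S, B1->F, B3->F, B5->T; hits B1=T, B1=F, B2=S, B2=E, B3=F, B5=T
test 2 (b=4, g=10, t=4) fires B2->E, B1->T, B2->E, B1->T, B2->E, B1->T, B2->S, B1->F, B3->T, B4->T, B5->T; hits B1=T, B1=F, B2=S, B2=E, B3=T, B4=T, B5=T
test 3 (b=5, g=4, t=3) fires B2->E, B1->F, B3->F, B5->T; hits B1=F, B2=E, B3=F, B5=T
test 4 (b=0, g=8, t=2) fires B2->E, B1->T, B2->E, B1->T, B2->E, B1->T, B2->E, B1->T, B2->E, B1->T, B2->S, B1->F, B3->F, B5->T; hits B1=T, B1=F, B2=S, B2=E, B3=F, B5=T
test 5 (b=5, g=4, t=4) fires B2->E, B1->F, B3->T, B4->F, B5->T; hits B1=F, B2=E, B3=T, B4=F, B5=T
test 6 (b=5, g=7, t=7) fires B2->S, B1->F, B3->F, B5->T; hits B1=F, B2=S, B3=F, B5=T
test 7 (b=0, g=6, t=4) fires B2->E, B1->T, B2->E, B1->T, B2->E, B1->T, B2->S, B1->F, B3->T, B4->T, B5->T; hits B1=T, B1=F, B2=S, B2=E, B3=T, B4=T, B5=T
union over the pool: B1=T, B1=F, B2=S, B2=E, B3=T, B3=F, B4=T, B4=F, B5=T
uncovered (1 of 10): B5=F
Answer: B5=F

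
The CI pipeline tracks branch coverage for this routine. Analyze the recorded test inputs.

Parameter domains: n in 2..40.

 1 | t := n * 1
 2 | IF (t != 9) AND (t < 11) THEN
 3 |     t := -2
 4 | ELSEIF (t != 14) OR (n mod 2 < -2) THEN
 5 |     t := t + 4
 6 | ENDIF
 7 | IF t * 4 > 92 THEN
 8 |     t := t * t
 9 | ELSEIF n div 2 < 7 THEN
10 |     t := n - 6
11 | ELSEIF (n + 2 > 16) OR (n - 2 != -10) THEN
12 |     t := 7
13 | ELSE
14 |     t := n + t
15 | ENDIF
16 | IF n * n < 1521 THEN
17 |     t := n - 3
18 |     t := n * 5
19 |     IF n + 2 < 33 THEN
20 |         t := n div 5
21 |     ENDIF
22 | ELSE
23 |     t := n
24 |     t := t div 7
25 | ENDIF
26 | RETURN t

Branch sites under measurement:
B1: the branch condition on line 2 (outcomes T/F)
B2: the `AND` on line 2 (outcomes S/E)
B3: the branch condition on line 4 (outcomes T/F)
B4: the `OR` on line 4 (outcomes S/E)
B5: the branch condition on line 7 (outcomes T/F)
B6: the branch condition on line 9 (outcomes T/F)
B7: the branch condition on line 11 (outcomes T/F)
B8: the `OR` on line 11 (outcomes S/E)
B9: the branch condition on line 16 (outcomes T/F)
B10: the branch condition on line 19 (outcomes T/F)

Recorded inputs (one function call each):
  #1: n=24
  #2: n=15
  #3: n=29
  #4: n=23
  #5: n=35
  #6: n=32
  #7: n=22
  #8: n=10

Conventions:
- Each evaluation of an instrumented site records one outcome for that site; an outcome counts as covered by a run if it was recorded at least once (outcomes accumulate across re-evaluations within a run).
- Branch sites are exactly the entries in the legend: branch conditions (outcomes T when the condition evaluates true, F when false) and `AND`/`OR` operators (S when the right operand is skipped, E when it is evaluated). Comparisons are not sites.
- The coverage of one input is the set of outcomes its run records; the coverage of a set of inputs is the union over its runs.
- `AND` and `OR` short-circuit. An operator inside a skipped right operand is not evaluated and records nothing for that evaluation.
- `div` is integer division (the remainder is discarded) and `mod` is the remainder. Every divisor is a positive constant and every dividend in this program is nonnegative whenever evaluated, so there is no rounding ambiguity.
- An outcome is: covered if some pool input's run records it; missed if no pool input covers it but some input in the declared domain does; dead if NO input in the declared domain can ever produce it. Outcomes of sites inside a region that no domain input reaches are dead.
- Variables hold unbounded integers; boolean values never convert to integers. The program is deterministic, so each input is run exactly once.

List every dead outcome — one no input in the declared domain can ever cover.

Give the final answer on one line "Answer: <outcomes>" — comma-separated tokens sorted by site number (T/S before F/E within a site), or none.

exhaustive pass over the 39-input domain:
  B7=F: unreachable across the whole domain -> dead
  reachable outcomes have witnesses, e.g. B1=T (e.g. n=2), B1=F (e.g. n=9), B2=S (e.g. n=9), B2=E (e.g. n=2)

Answer: B7=F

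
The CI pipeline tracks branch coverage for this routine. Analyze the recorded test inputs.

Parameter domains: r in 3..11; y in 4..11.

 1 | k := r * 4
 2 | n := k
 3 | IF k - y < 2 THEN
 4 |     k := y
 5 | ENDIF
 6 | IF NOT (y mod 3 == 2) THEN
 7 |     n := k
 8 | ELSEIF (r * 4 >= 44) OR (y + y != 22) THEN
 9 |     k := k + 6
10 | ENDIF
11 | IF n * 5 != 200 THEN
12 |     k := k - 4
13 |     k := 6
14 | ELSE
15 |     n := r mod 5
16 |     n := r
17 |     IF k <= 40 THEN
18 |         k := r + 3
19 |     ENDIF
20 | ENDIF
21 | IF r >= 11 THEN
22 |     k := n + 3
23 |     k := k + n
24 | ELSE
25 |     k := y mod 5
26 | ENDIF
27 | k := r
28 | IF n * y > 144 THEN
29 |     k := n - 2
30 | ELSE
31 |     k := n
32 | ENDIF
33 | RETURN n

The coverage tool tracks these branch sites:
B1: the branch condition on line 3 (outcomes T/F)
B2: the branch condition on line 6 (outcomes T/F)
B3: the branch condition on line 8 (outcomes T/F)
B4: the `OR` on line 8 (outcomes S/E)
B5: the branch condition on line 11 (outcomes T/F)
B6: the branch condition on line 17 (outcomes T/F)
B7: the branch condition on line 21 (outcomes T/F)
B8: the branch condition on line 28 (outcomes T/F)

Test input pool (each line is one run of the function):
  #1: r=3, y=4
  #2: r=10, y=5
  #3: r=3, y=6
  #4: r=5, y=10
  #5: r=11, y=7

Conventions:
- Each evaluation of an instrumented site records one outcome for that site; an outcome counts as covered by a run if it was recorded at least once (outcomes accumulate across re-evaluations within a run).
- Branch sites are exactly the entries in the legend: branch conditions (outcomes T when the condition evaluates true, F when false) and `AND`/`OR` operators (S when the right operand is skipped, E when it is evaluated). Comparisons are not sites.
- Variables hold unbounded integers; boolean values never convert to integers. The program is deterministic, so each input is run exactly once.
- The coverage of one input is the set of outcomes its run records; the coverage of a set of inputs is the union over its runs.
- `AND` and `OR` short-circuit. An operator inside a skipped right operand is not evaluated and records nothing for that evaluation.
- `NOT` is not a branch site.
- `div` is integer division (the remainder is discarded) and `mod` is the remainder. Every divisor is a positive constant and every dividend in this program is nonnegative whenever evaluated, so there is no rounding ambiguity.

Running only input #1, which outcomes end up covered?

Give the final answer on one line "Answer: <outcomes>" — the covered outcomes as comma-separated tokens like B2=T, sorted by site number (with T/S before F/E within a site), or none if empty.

Event log for input #1 (r=3, y=4):
  B1->F, B2->T, B5->T, B7->F, B8->F
deduplicating events, the covered set is: B1=F, B2=T, B5=T, B7=F, B8=F

Answer: B1=F, B2=T, B5=T, B7=F, B8=F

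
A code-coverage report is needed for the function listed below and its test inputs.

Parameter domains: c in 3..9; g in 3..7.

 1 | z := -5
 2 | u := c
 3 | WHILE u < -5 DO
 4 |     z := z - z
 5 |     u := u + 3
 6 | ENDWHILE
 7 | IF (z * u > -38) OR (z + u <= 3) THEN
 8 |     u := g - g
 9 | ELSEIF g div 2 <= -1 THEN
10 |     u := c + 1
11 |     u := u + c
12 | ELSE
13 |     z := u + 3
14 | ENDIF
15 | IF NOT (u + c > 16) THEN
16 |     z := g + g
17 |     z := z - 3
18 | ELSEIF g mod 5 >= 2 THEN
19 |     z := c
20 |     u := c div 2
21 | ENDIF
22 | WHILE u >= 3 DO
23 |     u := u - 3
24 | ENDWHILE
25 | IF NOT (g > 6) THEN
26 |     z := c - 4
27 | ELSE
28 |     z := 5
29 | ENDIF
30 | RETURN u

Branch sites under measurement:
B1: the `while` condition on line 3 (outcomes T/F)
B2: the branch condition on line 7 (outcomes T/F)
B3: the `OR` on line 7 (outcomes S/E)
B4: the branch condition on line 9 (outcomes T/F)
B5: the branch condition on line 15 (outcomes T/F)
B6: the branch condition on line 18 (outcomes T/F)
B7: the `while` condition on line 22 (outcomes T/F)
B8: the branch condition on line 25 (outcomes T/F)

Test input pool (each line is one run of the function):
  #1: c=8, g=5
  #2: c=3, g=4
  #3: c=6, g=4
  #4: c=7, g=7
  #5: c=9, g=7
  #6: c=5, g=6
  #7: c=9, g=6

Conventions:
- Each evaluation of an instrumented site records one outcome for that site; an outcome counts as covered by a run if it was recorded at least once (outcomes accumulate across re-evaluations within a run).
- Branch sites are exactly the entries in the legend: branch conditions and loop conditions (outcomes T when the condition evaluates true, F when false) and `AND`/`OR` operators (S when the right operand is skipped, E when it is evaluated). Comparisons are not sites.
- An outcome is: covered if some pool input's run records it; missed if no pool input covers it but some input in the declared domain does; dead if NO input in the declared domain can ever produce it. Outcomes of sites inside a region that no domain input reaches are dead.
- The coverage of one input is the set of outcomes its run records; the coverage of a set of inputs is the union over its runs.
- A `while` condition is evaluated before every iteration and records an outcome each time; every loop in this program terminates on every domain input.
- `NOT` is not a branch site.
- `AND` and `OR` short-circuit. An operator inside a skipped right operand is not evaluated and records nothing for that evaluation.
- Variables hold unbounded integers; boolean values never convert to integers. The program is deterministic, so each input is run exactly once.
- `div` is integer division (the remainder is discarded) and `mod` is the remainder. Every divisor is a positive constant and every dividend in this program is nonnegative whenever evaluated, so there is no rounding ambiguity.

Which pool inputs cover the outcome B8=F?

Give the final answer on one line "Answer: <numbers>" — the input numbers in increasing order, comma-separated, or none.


input #1 (c=8, g=5): does not record B8=F
input #2 (c=3, g=4): does not record B8=F
input #3 (c=6, g=4): does not record B8=F
input #4 (c=7, g=7): records B8=F
input #5 (c=9, g=7): records B8=F
input #6 (c=5, g=6): does not record B8=F
input #7 (c=9, g=6): does not record B8=F
Answer: 4, 5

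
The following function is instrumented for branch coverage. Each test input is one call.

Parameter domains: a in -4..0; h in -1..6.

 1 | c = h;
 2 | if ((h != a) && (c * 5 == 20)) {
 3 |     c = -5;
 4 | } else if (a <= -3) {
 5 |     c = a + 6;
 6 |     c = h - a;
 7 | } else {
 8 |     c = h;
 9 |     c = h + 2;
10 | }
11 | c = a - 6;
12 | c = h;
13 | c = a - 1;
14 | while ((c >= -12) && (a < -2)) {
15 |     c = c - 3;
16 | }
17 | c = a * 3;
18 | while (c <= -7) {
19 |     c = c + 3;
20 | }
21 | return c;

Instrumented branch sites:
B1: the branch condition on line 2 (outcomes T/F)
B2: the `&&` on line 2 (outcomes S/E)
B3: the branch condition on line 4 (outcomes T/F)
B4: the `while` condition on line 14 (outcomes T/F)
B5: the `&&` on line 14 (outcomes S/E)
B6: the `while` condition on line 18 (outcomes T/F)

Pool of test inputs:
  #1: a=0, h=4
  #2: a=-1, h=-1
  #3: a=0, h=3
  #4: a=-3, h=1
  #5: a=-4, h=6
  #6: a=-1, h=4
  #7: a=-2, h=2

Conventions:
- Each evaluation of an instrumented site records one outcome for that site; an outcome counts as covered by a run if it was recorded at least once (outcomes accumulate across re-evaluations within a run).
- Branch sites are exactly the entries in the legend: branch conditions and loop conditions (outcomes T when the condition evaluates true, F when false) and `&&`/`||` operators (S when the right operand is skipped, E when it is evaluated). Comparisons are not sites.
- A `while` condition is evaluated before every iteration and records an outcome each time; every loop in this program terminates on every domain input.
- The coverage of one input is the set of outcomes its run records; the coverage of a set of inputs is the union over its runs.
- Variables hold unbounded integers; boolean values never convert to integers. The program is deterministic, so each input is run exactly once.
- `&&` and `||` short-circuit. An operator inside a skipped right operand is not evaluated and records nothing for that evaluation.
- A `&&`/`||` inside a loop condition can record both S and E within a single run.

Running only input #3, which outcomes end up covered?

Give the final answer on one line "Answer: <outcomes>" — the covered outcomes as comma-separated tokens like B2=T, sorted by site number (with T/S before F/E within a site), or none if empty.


Simulating input #3 (a=0, h=3) step by step:
  B2->E, B1->F, B3->F, B5->E, B4->F, B6->F
collecting distinct outcomes: B1=F, B2=E, B3=F, B4=F, B5=E, B6=F
Answer: B1=F, B2=E, B3=F, B4=F, B5=E, B6=F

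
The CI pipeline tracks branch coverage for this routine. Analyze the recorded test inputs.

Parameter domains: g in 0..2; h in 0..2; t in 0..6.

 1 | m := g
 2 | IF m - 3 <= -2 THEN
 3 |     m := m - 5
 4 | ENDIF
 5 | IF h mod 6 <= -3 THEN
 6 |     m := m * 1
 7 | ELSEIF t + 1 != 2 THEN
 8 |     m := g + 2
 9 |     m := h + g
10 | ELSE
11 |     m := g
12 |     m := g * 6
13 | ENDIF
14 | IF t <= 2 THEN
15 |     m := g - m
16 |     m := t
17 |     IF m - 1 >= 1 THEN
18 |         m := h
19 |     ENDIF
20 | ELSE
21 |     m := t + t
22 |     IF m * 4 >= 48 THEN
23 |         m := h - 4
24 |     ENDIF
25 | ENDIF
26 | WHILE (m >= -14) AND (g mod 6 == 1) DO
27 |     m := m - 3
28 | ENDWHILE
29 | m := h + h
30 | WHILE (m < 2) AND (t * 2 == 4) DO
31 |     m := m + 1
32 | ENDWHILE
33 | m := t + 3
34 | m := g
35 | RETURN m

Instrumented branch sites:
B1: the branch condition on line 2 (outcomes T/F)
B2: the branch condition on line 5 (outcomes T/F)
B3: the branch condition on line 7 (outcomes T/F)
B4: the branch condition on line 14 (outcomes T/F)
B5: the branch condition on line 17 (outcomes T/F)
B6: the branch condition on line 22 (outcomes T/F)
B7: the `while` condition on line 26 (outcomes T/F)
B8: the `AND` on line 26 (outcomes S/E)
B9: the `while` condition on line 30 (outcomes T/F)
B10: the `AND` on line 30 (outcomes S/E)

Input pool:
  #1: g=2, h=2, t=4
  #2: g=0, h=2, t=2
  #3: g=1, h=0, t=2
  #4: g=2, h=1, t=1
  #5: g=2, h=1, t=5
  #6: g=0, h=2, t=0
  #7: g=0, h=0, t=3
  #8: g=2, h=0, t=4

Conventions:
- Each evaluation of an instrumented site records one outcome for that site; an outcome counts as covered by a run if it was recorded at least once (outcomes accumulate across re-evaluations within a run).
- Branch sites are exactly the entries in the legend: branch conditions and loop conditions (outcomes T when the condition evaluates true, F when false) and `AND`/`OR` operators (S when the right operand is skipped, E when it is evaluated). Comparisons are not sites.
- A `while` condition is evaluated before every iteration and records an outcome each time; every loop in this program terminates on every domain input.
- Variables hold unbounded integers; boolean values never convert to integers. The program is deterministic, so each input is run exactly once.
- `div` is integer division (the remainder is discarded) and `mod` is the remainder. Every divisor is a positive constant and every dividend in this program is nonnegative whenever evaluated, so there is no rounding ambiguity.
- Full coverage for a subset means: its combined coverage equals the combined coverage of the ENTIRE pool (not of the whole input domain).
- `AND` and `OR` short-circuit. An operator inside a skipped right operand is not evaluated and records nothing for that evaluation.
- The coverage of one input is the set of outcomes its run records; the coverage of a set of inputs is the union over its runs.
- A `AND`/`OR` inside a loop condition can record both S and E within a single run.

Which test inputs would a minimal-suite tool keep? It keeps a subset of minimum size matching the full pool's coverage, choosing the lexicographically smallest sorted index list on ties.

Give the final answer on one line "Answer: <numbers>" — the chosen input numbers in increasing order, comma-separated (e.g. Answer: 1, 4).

run #1 (g=2, h=2, t=4) records B1=F, B2=F, B3=T, B4=F, B6=F, B7=F, B8=E, B9=F, B10=S
run #2 (g=0, h=2, t=2) records B1=T, B2=F, B3=T, B4=T, B5=T, B7=F, B8=E, B9=F, B10=S
run #3 (g=1, h=0, t=2) records B1=T, B2=F, B3=T, B4=T, B5=T, B7=T, B7=F, B8=S, B8=E, B9=T, B9=F, B10=S, B10=E
run #4 (g=2, h=1, t=1) records B1=F, B2=F, B3=F, B4=T, B5=F, B7=F, B8=E, B9=F, B10=S
run #5 (g=2, h=1, t=5) records B1=F, B2=F, B3=T, B4=F, B6=F, B7=F, B8=E, B9=F, B10=S
run #6 (g=0, h=2, t=0) records B1=T, B2=F, B3=T, B4=T, B5=F, B7=F, B8=E, B9=F, B10=S
run #7 (g=0, h=0, t=3) records B1=T, B2=F, B3=T, B4=F, B6=F, B7=F, B8=E, B9=F, B10=E
run #8 (g=2, h=0, t=4) records B1=F, B2=F, B3=T, B4=F, B6=F, B7=F, B8=E, B9=F, B10=E
together the pool reaches 18 outcomes: B1=T, B1=F, B2=F, B3=T, B3=F, B4=T, B4=F, B5=T, B5=F, B6=F, B7=T, B7=F, B8=S, B8=E, B9=T, B9=F, B10=S, B10=E
no size-1 subset reaches all 18 outcomes (best union: 13/18)
no size-2 subset reaches all 18 outcomes (best union: 16/18)
the canonical winner is {1, 3, 4}: size 3, full 18-outcome coverage, earliest index list among size-3 covers

Answer: 1, 3, 4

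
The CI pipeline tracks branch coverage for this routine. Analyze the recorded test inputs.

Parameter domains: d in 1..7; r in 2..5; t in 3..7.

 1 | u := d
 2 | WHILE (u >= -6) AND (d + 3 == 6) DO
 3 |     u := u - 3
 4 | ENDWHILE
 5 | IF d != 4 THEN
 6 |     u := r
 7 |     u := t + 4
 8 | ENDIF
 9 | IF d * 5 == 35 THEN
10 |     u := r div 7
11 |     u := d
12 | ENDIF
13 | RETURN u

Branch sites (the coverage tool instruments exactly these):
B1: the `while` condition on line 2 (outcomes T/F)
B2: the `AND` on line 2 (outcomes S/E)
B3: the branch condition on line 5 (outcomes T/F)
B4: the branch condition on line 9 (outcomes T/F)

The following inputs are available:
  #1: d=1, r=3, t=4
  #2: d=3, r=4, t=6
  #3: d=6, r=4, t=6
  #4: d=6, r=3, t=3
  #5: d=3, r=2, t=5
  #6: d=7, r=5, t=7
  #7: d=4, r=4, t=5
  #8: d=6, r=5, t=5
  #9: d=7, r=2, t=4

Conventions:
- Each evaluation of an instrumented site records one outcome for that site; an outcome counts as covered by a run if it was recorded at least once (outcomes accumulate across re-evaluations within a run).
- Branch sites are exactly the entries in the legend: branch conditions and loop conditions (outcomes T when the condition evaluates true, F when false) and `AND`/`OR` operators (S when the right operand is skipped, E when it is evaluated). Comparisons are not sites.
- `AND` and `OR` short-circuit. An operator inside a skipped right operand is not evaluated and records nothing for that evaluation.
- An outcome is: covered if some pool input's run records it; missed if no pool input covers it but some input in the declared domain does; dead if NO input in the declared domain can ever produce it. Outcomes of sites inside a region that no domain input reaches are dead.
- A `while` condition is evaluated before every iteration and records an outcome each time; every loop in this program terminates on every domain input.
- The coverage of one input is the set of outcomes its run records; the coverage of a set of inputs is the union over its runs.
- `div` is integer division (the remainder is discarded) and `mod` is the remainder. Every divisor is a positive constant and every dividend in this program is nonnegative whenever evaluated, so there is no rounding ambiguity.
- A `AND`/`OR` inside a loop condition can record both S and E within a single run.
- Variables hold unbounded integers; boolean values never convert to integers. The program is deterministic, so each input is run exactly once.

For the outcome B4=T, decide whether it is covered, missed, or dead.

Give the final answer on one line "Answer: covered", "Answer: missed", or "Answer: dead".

B4=T is recorded by pool input(s) 6, 9 -> covered

Answer: covered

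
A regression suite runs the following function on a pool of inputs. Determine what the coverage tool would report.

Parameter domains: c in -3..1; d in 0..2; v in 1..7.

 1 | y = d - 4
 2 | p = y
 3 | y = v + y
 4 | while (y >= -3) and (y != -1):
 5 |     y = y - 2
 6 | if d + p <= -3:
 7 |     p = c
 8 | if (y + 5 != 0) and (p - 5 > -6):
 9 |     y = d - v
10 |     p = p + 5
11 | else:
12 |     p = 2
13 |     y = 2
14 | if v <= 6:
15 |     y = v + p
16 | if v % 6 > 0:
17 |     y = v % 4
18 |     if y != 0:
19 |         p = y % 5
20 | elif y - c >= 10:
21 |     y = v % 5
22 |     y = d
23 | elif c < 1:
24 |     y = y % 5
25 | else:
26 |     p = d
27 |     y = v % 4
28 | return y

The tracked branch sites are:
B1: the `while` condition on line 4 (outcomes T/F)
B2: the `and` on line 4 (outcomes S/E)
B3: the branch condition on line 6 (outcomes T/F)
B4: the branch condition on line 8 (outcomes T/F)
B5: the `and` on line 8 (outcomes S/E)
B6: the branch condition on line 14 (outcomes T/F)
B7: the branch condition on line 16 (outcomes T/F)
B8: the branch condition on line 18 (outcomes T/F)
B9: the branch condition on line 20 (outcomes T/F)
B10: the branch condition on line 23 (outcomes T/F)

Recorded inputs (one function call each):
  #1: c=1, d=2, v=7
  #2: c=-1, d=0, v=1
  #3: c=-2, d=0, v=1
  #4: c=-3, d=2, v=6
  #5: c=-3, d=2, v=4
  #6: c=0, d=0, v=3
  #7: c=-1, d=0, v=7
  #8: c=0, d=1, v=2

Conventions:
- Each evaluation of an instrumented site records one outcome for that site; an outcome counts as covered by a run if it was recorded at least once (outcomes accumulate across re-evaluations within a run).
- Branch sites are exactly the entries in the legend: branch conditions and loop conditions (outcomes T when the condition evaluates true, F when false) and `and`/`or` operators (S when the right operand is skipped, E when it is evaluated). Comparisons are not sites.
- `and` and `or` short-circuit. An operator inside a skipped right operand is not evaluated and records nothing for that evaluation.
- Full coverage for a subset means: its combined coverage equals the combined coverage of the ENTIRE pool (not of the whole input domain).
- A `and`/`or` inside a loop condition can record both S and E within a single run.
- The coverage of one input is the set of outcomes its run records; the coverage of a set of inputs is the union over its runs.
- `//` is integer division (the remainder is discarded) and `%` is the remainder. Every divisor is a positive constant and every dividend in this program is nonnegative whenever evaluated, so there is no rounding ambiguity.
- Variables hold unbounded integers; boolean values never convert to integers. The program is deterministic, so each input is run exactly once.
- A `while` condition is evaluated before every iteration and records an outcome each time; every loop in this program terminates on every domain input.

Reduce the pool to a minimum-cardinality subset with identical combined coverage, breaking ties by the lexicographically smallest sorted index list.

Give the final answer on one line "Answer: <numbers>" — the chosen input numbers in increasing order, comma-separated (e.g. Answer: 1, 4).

input #1, c=1, d=2, v=7: outcomes B1=T, B1=F, B2=E, B3=F, B4=F, B5=E, B6=F, B7=T, B8=T
input #2, c=-1, d=0, v=1: outcomes B1=T, B1=F, B2=S, B2=E, B3=T, B4=F, B5=S, B6=T, B7=T, B8=T
input #3, c=-2, d=0, v=1: outcomes B1=T, B1=F, B2=S, B2=E, B3=T, B4=F, B5=S, B6=T, B7=T, B8=T
input #4, c=-3, d=2, v=6: outcomes B1=T, B1=F, B2=S, B2=E, B3=F, B4=F, B5=E, B6=T, B7=F, B9=T
input #5, c=-3, d=2, v=4: outcomes B1=T, B1=F, B2=S, B2=E, B3=F, B4=F, B5=E, B6=T, B7=T, B8=F
input #6, c=0, d=0, v=3: outcomes B1=F, B2=E, B3=T, B4=T, B5=E, B6=T, B7=T, B8=T
input #7, c=-1, d=0, v=7: outcomes B1=T, B1=F, B2=E, B3=T, B4=F, B5=E, B6=F, B7=T, B8=T
input #8, c=0, d=1, v=2: outcomes B1=F, B2=E, B3=F, B4=F, B5=E, B6=T, B7=T, B8=T
together the pool reaches 17 outcomes: B1=T, B1=F, B2=S, B2=E, B3=T, B3=F, B4=T, B4=F, B5=S, B5=E, B6=T, B6=F, B7=T, B7=F, B8=T, B8=F, B9=T
no size-1 subset reaches all 17 outcomes (best union: 10/17)
no size-2 subset reaches all 17 outcomes (best union: 14/17)
no size-3 subset reaches all 17 outcomes (best union: 15/17)
no size-4 subset reaches all 17 outcomes (best union: 16/17)
size 5: inputs {1, 2, 4, 5, 6} cover all 17 outcomes, and no lexicographically smaller subset of this size does

Answer: 1, 2, 4, 5, 6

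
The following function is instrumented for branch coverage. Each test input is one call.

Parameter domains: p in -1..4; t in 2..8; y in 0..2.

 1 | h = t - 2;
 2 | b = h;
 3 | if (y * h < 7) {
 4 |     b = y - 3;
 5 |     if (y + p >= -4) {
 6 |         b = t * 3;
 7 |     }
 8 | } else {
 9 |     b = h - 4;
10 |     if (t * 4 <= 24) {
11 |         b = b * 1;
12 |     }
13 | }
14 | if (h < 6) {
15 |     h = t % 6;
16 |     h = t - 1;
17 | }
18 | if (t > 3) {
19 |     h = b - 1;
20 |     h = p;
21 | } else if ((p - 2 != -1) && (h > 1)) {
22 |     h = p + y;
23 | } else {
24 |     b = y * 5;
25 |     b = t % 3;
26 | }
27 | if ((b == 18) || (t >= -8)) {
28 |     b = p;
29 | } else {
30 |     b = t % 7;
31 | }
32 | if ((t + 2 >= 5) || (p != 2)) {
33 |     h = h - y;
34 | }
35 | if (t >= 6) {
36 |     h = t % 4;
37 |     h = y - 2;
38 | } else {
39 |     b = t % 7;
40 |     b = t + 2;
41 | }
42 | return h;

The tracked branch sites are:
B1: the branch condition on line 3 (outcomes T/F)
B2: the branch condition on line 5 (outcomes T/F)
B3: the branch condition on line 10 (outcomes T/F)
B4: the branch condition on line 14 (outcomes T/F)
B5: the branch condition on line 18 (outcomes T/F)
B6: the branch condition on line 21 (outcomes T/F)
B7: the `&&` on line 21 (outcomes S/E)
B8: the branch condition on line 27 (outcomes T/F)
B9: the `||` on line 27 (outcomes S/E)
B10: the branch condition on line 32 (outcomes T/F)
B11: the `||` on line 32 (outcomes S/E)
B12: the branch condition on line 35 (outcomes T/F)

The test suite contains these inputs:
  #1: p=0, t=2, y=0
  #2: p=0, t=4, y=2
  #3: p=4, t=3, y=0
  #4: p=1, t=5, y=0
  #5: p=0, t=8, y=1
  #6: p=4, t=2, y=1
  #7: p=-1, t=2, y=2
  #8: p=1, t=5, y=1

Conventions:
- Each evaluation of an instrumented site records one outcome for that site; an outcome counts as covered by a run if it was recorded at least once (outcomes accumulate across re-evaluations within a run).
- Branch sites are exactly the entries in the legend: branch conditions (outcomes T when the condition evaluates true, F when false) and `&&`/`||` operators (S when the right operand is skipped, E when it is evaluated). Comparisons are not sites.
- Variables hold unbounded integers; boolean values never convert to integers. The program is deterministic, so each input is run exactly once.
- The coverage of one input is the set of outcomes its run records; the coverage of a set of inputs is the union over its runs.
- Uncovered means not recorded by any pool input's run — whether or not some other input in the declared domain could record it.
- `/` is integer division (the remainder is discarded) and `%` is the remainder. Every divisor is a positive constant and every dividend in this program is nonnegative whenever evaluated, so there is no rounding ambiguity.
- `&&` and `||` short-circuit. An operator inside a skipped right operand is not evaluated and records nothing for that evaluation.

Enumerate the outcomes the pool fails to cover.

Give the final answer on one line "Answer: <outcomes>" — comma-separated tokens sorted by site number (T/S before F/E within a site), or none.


input #1, p=0, t=2, y=0: events B1->T, B2->T, B4->T, B5->F, B7->E, B6->F, B9->E, B8->T, B11->E, B10->T, B12->F; outcomes B1=T, B2=T, B4=T, B5=F, B6=F, B7=E, B8=T, B9=E, B10=T, B11=E, B12=F
input #2, p=0, t=4, y=2: events B1->T, B2->T, B4->T, B5->T, B9->E, B8->T, B11->S, B10->T, B12->F; outcomes B1=T, B2=T, B4=T, B5=T, B8=T, B9=E, B10=T, B11=S, B12=F
input #3, p=4, t=3, y=0: events B1->T, B2->T, B4->T, B5->F, B7->E, B6->T, B9->E, B8->T, B11->S, B10->T, B12->F; outcomes B1=T, B2=T, B4=T, B5=F, B6=T, B7=E, B8=T, B9=E, B10=T, B11=S, B12=F
input #4, p=1, t=5, y=0: events B1->T, B2->T, B4->T, B5->T, B9->E, B8->T, B11->S, B10->T, B12->F; outcomes B1=T, B2=T, B4=T, B5=T, B8=T, B9=E, B10=T, B11=S, B12=F
input #5, p=0, t=8, y=1: events B1->T, B2->T, B4->F, B5->T, B9->E, B8->T, B11->S, B10->T, B12->T; outcomes B1=T, B2=T, B4=F, B5=T, B8=T, B9=E, B10=T, B11=S, B12=T
input #6, p=4, t=2, y=1: events B1->T, B2->T, B4->T, B5->F, B7->E, B6->F, B9->E, B8->T, B11->E, B10->T, B12->F; outcomes B1=T, B2=T, B4=T, B5=F, B6=F, B7=E, B8=T, B9=E, B10=T, B11=E, B12=F
input #7, p=-1, t=2, y=2: events B1->T, B2->T, B4->T, B5->F, B7->E, B6->F, B9->E, B8->T, B11->E, B10->T, B12->F; outcomes B1=T, B2=T, B4=T, B5=F, B6=F, B7=E, B8=T, B9=E, B10=T, B11=E, B12=F
input #8, p=1, t=5, y=1: events B1->T, B2->T, B4->T, B5->T, B9->E, B8->T, B11->S, B10->T, B12->F; outcomes B1=T, B2=T, B4=T, B5=T, B8=T, B9=E, B10=T, B11=S, B12=F
union over the pool: B1=T, B2=T, B4=T, B4=F, B5=T, B5=F, B6=T, B6=F, B7=E, B8=T, B9=E, B10=T, B11=S, B11=E, B12=T, B12=F
uncovered (8 of 24): B1=F, B2=F, B3=T, B3=F, B7=S, B8=F, B9=S, B10=F
Answer: B1=F, B2=F, B3=T, B3=F, B7=S, B8=F, B9=S, B10=F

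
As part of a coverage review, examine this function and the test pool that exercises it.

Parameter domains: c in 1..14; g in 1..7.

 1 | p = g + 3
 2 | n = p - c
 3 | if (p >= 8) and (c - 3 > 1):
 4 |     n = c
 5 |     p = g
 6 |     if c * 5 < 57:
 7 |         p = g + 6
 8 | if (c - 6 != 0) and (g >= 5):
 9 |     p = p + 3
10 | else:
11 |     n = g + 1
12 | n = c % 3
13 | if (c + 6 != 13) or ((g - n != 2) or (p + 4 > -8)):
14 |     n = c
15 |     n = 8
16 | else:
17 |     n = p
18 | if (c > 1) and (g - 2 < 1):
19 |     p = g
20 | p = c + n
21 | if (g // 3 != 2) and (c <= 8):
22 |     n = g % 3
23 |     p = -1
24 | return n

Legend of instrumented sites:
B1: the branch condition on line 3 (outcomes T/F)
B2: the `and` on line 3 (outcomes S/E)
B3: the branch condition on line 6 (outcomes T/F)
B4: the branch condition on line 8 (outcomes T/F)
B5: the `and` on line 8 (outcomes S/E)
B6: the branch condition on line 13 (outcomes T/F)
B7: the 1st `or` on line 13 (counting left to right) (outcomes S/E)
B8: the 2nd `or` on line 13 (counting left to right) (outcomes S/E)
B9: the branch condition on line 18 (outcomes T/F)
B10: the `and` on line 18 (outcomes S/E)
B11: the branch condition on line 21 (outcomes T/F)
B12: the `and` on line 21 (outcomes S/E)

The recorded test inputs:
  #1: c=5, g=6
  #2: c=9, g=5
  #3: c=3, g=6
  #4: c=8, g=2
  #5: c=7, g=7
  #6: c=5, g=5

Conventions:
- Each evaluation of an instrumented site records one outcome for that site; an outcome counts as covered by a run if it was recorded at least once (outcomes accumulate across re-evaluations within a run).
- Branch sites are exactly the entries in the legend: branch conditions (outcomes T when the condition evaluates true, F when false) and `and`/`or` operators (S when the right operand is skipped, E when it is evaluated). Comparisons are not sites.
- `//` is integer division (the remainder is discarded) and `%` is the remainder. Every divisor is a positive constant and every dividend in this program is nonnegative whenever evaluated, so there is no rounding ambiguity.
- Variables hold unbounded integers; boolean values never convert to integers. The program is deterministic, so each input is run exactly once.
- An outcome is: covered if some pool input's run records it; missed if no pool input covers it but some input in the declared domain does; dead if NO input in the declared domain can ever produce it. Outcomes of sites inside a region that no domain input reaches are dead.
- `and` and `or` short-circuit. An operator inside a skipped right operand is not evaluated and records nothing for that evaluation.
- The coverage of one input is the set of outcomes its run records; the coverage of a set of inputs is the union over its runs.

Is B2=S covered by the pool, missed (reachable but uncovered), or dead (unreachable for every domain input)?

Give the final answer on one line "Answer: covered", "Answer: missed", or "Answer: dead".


B2=S is recorded by pool input(s) 4 -> covered
Answer: covered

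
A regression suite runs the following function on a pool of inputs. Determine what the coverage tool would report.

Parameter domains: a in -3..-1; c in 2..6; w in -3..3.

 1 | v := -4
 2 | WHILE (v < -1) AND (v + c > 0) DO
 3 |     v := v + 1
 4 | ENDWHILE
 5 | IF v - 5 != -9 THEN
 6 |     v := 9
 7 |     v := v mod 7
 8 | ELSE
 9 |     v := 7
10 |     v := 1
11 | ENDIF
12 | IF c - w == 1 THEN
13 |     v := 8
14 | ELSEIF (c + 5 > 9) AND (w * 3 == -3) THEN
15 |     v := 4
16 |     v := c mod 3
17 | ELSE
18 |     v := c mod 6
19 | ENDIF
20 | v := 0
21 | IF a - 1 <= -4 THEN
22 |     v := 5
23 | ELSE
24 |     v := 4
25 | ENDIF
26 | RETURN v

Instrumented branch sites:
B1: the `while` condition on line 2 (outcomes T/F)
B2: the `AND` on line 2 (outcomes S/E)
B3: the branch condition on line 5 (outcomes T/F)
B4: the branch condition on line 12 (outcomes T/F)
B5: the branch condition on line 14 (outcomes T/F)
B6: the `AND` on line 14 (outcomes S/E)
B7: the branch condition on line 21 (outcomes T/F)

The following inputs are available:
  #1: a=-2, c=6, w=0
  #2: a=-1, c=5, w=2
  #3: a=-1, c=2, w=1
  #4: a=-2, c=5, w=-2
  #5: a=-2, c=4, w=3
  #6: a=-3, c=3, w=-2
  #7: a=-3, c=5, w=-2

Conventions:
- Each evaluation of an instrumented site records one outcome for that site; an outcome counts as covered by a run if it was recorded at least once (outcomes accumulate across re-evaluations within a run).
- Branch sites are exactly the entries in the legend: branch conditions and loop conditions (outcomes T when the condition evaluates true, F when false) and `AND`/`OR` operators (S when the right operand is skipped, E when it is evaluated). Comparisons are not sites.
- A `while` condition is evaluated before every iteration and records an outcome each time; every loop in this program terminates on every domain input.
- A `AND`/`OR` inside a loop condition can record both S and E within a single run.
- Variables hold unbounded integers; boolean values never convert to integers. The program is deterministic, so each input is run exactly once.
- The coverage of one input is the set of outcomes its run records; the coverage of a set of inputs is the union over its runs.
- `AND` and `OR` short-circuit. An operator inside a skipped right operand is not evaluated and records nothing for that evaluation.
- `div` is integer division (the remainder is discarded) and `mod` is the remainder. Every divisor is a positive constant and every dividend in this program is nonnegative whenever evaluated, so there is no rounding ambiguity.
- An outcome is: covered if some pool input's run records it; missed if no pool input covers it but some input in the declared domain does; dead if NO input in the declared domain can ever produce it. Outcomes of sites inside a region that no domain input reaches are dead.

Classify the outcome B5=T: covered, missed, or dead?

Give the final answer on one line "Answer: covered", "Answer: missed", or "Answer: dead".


no pool input records B5=T
but domain input (a=-3, c=5, w=-1) does record it -> reachable, so missed
Answer: missed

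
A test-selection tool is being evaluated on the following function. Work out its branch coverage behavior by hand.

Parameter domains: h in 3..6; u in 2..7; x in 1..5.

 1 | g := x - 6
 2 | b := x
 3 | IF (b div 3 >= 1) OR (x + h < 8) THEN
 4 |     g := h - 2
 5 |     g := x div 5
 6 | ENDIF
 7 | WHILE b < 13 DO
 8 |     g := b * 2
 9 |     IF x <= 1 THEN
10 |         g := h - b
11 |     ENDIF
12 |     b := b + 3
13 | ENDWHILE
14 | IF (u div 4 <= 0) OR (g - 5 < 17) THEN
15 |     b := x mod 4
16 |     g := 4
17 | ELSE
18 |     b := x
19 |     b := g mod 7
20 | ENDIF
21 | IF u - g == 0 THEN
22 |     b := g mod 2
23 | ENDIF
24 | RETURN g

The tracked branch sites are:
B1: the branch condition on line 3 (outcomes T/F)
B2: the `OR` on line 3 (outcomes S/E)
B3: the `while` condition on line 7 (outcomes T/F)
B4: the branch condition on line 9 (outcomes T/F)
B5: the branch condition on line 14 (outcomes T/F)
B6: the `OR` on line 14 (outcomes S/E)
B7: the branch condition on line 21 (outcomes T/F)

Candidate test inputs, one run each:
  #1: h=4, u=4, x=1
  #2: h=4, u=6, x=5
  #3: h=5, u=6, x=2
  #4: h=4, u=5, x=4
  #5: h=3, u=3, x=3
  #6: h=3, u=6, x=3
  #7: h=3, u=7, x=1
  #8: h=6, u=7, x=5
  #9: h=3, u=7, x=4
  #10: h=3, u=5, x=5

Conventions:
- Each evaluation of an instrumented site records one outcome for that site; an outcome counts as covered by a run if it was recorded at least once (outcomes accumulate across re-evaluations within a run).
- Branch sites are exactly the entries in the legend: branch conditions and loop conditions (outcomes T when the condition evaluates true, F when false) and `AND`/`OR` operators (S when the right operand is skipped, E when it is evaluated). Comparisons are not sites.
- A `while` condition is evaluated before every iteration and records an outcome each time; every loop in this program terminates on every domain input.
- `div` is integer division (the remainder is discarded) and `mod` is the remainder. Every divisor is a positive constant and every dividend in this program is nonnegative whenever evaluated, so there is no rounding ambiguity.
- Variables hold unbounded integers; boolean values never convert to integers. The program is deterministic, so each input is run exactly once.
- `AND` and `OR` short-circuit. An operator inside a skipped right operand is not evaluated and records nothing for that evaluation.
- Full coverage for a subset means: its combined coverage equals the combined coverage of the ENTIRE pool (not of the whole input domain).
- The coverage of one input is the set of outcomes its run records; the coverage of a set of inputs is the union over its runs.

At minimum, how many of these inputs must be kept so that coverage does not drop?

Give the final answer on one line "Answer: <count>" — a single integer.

input #1 (h=4, u=4, x=1): events B2->E, B1->T, B3->T, B4->T, B3->T, B4->T, B3->T, B4->T, B3->T, B4->T, B3->F, B6->E, B5->T, B7->T; covers B1=T, B2=E, B3=T, B3=F, B4=T, B5=T, B6=E, B7=T
input #2 (h=4, u=6, x=5): events B2->S, B1->T, B3->T, B4->F, B3->T, B4->F, B3->T, B4->F, B3->F, B6->E, B5->F, B7->F; covers B1=T, B2=S, B3=T, B3=F, B4=F, B5=F, B6=E, B7=F
input #3 (h=5, u=6, x=2): events B2->E, B1->T, B3->T, B4->F, B3->T, B4->F, B3->T, B4->F, B3->T, B4->F, B3->F, B6->E, B5->F, B7->F; covers B1=T, B2=E, B3=T, B3=F, B4=F, B5=F, B6=E, B7=F
input #4 (h=4, u=5, x=4): events B2->S, B1->T, B3->T, B4->F, B3->T, B4->F, B3->T, B4->F, B3->F, B6->E, B5->T, B7->F; covers B1=T, B2=S, B3=T, B3=F, B4=F, B5=T, B6=E, B7=F
input #5 (h=3, u=3, x=3): events B2->S, B1->T, B3->T, B4->F, B3->T, B4->F, B3->T, B4->F, B3->T, B4->F, B3->F, B6->S, B5->T, B7->F; covers B1=T, B2=S, B3=T, B3=F, B4=F, B5=T, B6=S, B7=F
input #6 (h=3, u=6, x=3): events B2->S, B1->T, B3->T, B4->F, B3->T, B4->F, B3->T, B4->F, B3->T, B4->F, B3->F, B6->E, B5->F, B7->F; covers B1=T, B2=S, B3=T, B3=F, B4=F, B5=F, B6=E, B7=F
input #7 (h=3, u=7, x=1): events B2->E, B1->T, B3->T, B4->T, B3->T, B4->T, B3->T, B4->T, B3->T, B4->T, B3->F, B6->E, B5->T, B7->F; covers B1=T, B2=E, B3=T, B3=F, B4=T, B5=T, B6=E, B7=F
input #8 (h=6, u=7, x=5): events B2->S, B1->T, B3->T, B4->F, B3->T, B4->F, B3->T, B4->F, B3->F, B6->E, B5->F, B7->F; covers B1=T, B2=S, B3=T, B3=F, B4=F, B5=F, B6=E, B7=F
input #9 (h=3, u=7, x=4): events B2->S, B1->T, B3->T, B4->F, B3->T, B4->F, B3->T, B4->F, B3->F, B6->E, B5->T, B7->F; covers B1=T, B2=S, B3=T, B3=F, B4=F, B5=T, B6=E, B7=F
input #10 (h=3, u=5, x=5): events B2->S, B1->T, B3->T, B4->F, B3->T, B4->F, B3->T, B4->F, B3->F, B6->E, B5->F, B7->F; covers B1=T, B2=S, B3=T, B3=F, B4=F, B5=F, B6=E, B7=F
together the pool reaches 13 outcomes: B1=T, B2=S, B2=E, B3=T, B3=F, B4=T, B4=F, B5=T, B5=F, B6=S, B6=E, B7=T, B7=F
size 1 is not enough: best union over all size-1 subsets is 8/13
size 2 is not enough: best union over all size-2 subsets is 12/13
inputs {1, 2, 5} (size 3) cover everything; no size-3 subset with a lexicographically smaller index list covers all 13

Answer: 3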